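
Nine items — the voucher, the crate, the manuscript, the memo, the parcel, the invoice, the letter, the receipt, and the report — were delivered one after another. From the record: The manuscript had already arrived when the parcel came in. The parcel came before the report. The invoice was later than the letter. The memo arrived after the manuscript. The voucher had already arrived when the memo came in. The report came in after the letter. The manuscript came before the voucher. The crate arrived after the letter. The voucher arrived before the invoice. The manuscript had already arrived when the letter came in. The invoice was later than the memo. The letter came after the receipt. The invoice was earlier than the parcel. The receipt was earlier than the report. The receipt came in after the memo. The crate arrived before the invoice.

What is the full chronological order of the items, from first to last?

the manuscript, the voucher, the memo, the receipt, the letter, the crate, the invoice, the parcel, the report

The constraints fix every adjacent pair, so only one ordering works:
the manuscript → the voucher → the memo → the receipt → the letter → the crate → the invoice → the parcel → the report.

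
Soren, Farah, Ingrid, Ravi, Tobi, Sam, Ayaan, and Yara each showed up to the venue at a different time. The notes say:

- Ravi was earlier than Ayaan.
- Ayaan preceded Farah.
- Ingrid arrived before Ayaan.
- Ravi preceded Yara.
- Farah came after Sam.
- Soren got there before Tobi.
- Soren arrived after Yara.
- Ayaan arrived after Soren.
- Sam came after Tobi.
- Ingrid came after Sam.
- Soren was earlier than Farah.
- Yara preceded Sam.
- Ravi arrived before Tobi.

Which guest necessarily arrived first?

Ravi

Ravi has a chain of constraints placing them before every other guest, so Ravi must be first.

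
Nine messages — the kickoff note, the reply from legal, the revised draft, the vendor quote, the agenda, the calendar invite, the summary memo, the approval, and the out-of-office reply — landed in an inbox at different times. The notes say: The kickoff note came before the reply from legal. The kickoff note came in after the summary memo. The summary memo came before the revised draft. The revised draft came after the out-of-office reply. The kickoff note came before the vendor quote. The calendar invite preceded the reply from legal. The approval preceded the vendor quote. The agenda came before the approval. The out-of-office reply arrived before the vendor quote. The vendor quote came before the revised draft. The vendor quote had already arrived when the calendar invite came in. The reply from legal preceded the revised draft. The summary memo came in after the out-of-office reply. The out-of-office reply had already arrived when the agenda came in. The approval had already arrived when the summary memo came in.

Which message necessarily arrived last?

Every other message has a chain of constraints placing it before the revised draft, so the revised draft is last.

the revised draft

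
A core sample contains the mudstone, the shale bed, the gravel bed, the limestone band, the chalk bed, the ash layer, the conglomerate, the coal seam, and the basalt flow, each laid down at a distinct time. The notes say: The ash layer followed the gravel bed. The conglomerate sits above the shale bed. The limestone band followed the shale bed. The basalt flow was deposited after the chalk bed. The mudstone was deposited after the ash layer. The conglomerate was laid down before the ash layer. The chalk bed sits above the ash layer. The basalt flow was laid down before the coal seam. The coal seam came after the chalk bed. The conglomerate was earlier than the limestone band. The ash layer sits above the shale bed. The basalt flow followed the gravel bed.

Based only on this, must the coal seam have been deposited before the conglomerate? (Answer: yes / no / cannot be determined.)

no

Tracing the constraints gives the conglomerate → the ash layer → the chalk bed → the coal seam, so the conglomerate must come before the coal seam.
That means the coal seam cannot be before the conglomerate.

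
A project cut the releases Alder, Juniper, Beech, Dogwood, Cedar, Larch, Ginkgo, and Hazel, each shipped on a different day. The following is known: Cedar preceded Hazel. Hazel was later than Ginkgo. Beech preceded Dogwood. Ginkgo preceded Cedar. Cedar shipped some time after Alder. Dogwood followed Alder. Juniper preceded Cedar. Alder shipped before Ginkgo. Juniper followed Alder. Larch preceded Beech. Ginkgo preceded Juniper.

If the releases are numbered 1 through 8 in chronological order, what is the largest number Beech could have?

Beech must come before Dogwood — 1 release forced after it.
Everything else can be placed before Beech in some valid order, so Beech can sit as late as position 8 − 1 = 7.

7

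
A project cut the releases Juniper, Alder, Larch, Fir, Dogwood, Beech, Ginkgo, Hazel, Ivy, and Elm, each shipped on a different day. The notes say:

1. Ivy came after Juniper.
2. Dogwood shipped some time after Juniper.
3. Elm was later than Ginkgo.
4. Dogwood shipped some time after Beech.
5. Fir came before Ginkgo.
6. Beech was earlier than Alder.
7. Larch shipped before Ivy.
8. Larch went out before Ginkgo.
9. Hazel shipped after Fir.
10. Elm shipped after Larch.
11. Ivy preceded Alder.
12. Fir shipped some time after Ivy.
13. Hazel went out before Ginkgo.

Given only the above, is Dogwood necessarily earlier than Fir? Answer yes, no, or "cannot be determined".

cannot be determined

No chain of stated constraints runs from Dogwood to Fir, and none runs from Fir to Dogwood either.
So the relative order of Dogwood and Fir is not fixed by the given facts.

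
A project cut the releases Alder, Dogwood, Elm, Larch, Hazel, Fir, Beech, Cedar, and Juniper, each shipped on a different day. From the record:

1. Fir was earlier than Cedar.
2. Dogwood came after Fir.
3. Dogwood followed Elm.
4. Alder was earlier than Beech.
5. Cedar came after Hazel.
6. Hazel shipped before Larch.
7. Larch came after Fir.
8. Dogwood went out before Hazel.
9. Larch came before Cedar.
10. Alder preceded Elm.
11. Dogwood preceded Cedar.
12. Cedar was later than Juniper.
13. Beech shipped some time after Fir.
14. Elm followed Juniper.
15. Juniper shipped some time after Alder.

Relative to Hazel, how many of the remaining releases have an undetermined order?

Forced before Hazel: Alder, Dogwood, Elm, Fir, and Juniper; forced after Hazel: Cedar and Larch.
That leaves Beech with no forced order relative to Hazel — 1.

1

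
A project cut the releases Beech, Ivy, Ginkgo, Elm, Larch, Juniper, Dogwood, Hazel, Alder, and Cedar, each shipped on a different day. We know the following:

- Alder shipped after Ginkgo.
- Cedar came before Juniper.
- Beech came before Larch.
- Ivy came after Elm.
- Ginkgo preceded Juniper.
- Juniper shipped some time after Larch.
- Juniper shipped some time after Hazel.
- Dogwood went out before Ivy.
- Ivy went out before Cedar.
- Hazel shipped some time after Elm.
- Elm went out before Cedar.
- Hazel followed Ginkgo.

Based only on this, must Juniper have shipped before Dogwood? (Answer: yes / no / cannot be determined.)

no

Tracing the constraints gives Dogwood → Ivy → Cedar → Juniper, so Dogwood must come before Juniper.
That means Juniper cannot be before Dogwood.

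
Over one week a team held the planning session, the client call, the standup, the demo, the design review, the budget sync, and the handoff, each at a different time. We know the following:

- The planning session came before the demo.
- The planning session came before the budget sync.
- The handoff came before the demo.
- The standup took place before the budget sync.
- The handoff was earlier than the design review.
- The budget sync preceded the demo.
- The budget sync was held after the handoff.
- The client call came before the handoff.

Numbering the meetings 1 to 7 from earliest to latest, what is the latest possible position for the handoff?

The handoff must come before the budget sync, the demo, and the design review — 3 meetings forced after it.
Everything else can be placed before the handoff in some valid order, so the handoff can sit as late as position 7 − 3 = 4.

4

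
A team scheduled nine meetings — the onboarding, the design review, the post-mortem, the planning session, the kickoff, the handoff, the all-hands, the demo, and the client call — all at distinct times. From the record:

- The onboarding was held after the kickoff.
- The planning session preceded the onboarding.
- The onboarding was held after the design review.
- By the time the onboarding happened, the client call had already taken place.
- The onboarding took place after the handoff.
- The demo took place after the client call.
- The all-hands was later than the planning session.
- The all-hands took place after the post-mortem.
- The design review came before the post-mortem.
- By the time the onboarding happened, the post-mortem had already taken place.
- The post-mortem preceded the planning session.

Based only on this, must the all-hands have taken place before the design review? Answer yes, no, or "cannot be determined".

no

Tracing the constraints gives the design review → the post-mortem → the all-hands, so the design review must come before the all-hands.
That means the all-hands cannot be before the design review.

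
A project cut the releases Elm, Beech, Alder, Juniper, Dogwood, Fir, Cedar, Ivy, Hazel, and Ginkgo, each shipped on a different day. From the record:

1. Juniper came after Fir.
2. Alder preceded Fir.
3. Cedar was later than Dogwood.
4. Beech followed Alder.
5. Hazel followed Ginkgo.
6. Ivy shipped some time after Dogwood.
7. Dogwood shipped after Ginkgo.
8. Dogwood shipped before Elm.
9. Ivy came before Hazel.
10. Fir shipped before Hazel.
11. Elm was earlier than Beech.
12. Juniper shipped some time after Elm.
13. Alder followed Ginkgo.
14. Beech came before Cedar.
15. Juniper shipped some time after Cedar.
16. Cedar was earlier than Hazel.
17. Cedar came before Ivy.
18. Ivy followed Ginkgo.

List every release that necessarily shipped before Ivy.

Directly stated before Ivy: Cedar, Dogwood, and Ginkgo.
Alder reaches Ivy via Alder → Beech → Cedar → Ivy.
Beech reaches Ivy via Beech → Cedar → Ivy.
Elm reaches Ivy via Elm → Beech → Cedar → Ivy.
No chain forces Fir (or any of the others) ahead of Ivy.

Alder, Beech, Cedar, Dogwood, Elm, Ginkgo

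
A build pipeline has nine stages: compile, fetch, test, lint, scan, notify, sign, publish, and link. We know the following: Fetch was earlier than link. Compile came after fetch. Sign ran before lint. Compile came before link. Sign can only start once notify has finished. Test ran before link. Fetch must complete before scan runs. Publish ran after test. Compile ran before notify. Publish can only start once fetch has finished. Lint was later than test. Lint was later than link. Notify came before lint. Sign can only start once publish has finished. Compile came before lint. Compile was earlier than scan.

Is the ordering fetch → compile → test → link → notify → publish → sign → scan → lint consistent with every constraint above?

yes

Check each stated constraint against the proposed order — e.g. compile is ahead of lint; fetch is ahead of scan. Every pair is in the required order; nothing is violated.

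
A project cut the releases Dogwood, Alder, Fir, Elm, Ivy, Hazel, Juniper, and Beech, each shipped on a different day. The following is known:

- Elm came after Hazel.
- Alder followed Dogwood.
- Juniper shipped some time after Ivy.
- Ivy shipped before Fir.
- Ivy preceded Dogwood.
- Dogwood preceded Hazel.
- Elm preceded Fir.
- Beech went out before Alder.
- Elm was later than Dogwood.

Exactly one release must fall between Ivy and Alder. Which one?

Tracing the constraints gives Ivy → Dogwood → Alder, so Dogwood sits after Ivy and before Alder.
No other release is forced both after Ivy and before Alder.

Dogwood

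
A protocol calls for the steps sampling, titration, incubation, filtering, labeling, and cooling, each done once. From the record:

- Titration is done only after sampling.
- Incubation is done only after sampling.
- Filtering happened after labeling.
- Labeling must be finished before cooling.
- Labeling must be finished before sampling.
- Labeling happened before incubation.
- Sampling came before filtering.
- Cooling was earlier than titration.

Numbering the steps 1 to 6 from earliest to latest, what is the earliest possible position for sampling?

2

Labeling must come before sampling — 1 forced predecessor.
Nothing else is forced ahead of sampling, so its earliest slot is position 1 + 1 = 2.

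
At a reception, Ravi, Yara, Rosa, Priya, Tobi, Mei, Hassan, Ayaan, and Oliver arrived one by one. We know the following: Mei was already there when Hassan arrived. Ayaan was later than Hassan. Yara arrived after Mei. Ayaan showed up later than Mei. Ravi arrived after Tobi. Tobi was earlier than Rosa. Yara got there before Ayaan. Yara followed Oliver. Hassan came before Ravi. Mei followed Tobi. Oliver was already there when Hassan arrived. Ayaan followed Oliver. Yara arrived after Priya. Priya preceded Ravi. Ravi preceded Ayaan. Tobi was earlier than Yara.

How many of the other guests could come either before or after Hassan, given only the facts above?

3

Forced before Hassan: Mei, Oliver, and Tobi; forced after Hassan: Ayaan and Ravi.
That leaves Priya, Rosa, and Yara with no forced order relative to Hassan — 3.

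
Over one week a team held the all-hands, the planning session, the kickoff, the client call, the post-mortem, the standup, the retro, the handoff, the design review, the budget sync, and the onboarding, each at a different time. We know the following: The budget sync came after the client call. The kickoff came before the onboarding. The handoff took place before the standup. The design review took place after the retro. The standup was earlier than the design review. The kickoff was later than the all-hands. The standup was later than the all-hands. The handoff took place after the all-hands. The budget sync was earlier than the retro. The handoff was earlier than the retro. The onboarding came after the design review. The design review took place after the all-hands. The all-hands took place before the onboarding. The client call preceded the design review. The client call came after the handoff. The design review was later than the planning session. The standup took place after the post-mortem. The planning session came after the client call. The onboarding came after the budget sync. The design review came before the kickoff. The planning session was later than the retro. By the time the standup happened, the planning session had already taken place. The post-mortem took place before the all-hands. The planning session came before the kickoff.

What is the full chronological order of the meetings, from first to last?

the post-mortem, the all-hands, the handoff, the client call, the budget sync, the retro, the planning session, the standup, the design review, the kickoff, the onboarding

The constraints fix every adjacent pair, so only one ordering works:
the post-mortem → the all-hands → the handoff → the client call → the budget sync → the retro → the planning session → the standup → the design review → the kickoff → the onboarding.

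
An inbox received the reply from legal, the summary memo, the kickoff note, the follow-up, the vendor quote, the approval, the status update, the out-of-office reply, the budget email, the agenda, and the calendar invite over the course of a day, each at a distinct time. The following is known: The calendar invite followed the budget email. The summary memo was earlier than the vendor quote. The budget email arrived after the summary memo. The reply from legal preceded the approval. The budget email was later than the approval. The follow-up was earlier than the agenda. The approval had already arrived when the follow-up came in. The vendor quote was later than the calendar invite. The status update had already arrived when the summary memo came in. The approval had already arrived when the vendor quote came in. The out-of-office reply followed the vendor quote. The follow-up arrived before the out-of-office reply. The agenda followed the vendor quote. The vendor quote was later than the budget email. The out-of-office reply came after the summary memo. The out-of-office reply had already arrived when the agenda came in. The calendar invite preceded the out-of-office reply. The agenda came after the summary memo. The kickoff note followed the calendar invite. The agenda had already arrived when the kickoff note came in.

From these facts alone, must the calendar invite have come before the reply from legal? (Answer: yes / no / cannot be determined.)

no

Tracing the constraints gives the reply from legal → the approval → the budget email → the calendar invite, so the reply from legal must come before the calendar invite.
That means the calendar invite cannot be before the reply from legal.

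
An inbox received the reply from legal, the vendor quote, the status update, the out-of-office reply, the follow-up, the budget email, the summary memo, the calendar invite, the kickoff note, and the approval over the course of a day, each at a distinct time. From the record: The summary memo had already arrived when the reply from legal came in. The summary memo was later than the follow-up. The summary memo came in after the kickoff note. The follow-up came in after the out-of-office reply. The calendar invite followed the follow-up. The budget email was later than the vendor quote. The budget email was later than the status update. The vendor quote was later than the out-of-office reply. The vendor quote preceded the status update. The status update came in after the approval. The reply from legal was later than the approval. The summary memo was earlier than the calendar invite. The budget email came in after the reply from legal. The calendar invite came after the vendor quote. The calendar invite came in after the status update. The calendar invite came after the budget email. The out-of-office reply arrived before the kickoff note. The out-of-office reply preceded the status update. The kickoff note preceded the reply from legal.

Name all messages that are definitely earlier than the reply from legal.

Directly stated before the reply from legal: the approval, the kickoff note, and the summary memo.
The follow-up reaches the reply from legal via the follow-up → the summary memo → the reply from legal.
The out-of-office reply reaches the reply from legal via the out-of-office reply → the kickoff note → the reply from legal.
No chain forces the status update (or any of the others) ahead of the reply from legal.

the approval, the follow-up, the kickoff note, the out-of-office reply, the summary memo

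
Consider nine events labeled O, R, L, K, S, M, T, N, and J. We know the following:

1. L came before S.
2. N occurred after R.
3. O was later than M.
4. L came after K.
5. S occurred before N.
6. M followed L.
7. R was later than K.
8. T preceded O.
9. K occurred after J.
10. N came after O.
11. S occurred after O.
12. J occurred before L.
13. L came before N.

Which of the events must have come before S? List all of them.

J, K, L, M, O, T

Directly stated before S: L and O.
J reaches S via J → L → S.
K reaches S via K → L → S.
M reaches S via M → O → S.
Likewise T reaches S by chaining the stated constraints.
No chain forces R (or any of the others) ahead of S.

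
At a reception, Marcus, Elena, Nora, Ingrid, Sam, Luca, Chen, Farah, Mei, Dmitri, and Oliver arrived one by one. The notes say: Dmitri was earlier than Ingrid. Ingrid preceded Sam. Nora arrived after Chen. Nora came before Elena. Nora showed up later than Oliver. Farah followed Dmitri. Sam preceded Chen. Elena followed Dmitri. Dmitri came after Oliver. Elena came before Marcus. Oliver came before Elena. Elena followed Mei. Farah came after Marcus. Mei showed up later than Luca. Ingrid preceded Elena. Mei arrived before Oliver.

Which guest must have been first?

Luca has a chain of constraints placing them before every other guest, so Luca must be first.

Luca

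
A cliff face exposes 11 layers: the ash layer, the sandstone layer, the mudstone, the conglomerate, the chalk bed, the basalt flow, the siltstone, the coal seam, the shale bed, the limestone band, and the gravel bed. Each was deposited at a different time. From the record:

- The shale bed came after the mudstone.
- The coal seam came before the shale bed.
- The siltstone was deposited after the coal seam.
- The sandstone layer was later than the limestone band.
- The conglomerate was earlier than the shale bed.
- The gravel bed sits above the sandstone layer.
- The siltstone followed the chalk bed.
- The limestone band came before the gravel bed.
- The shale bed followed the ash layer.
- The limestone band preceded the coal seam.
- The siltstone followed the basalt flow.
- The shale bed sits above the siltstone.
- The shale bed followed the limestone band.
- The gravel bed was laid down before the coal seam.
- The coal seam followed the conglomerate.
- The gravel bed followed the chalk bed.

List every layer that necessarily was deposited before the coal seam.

Directly stated before the coal seam: the conglomerate, the gravel bed, and the limestone band.
The chalk bed reaches the coal seam via the chalk bed → the gravel bed → the coal seam.
The sandstone layer reaches the coal seam via the sandstone layer → the gravel bed → the coal seam.

the chalk bed, the conglomerate, the gravel bed, the limestone band, the sandstone layer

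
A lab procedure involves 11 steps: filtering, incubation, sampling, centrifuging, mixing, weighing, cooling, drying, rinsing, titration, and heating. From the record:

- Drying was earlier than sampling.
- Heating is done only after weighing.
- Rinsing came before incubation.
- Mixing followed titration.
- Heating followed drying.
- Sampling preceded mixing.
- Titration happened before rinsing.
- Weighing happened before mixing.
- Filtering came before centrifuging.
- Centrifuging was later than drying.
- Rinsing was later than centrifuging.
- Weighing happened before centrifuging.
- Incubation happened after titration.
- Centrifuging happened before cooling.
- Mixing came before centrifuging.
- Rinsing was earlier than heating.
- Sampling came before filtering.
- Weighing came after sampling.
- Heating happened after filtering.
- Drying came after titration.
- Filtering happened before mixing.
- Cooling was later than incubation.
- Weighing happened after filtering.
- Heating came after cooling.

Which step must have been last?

Every other step has a chain of constraints placing it before heating, so heating is last.

heating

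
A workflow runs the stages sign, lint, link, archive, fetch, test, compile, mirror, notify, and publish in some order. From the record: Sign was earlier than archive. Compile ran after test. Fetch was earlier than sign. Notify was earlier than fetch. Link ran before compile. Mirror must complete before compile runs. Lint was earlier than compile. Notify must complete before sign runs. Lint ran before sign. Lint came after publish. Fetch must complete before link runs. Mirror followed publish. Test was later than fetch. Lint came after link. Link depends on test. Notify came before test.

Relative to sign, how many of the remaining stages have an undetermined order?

2

Forced before sign: fetch, link, lint, notify, publish, and test; forced after sign: archive.
That leaves compile and mirror with no forced order relative to sign — 2.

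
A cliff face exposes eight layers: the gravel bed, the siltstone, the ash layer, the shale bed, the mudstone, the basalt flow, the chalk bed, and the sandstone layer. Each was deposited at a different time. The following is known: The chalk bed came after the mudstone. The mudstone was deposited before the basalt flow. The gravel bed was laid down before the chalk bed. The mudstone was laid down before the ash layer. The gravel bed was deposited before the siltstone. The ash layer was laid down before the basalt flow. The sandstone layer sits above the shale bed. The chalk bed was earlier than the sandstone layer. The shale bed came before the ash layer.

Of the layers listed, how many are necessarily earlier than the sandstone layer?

4

Directly stated before the sandstone layer: the chalk bed and the shale bed.
The gravel bed reaches the sandstone layer via the gravel bed → the chalk bed → the sandstone layer.
The mudstone reaches the sandstone layer via the mudstone → the chalk bed → the sandstone layer.
No chain forces the ash layer (or any of the others) ahead of the sandstone layer.
That's the chalk bed, the gravel bed, the mudstone, and the shale bed — 4 in all.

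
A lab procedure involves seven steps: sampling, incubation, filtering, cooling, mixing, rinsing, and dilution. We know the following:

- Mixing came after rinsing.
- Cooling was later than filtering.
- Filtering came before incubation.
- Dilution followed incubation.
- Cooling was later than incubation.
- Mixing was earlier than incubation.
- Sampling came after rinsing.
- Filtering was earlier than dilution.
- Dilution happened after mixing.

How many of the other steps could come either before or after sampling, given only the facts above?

5

Forced before sampling: rinsing.
That leaves cooling, dilution, filtering, incubation, and mixing with no forced order relative to sampling — 5.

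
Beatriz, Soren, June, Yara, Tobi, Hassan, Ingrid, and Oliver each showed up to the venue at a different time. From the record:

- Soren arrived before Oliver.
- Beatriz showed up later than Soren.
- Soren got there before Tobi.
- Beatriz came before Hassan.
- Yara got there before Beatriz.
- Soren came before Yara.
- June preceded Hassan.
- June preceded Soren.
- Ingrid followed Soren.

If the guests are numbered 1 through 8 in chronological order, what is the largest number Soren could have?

2

Soren must come before Beatriz, Hassan, Ingrid, Oliver, Tobi, and Yara — 6 guests forced after them.
Everything else can be placed before Soren in some valid order, so Soren can sit as late as position 8 − 6 = 2.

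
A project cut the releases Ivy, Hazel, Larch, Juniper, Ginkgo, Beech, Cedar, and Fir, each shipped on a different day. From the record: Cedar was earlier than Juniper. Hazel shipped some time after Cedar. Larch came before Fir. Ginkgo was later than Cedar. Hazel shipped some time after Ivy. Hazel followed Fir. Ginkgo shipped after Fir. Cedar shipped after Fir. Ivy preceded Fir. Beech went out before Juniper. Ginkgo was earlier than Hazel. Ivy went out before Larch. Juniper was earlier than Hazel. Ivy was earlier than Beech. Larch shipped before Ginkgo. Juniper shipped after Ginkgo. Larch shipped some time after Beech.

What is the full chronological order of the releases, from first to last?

The constraints fix every adjacent pair, so only one ordering works:
Ivy → Beech → Larch → Fir → Cedar → Ginkgo → Juniper → Hazel.

Ivy, Beech, Larch, Fir, Cedar, Ginkgo, Juniper, Hazel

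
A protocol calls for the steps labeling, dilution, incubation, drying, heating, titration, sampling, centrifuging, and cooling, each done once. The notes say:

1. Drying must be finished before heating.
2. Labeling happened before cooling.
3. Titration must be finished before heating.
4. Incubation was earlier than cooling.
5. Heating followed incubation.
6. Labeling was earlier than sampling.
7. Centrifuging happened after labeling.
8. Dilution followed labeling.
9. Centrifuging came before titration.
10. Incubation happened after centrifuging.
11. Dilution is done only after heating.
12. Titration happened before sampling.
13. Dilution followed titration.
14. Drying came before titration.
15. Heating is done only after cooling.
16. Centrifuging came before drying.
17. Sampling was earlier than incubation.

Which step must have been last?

Every other step has a chain of constraints placing it before dilution, so dilution is last.

dilution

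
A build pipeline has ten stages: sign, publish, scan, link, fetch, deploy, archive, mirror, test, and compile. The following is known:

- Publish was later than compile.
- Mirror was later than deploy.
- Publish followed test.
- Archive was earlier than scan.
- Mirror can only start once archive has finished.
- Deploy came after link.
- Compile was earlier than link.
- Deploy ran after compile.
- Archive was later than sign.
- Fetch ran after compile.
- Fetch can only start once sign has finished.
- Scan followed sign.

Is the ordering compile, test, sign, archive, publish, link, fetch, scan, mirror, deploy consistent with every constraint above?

no

The constraints require deploy before mirror, but in the proposed sequence mirror appears ahead of deploy. That one violation is enough.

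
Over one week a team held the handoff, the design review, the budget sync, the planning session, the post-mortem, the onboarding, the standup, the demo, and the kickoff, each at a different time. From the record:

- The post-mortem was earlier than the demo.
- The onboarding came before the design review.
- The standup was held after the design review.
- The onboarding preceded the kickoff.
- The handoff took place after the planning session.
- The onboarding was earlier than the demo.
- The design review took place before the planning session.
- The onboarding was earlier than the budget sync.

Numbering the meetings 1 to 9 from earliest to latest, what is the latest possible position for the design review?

The design review must come before the handoff, the planning session, and the standup — 3 meetings forced after it.
Everything else can be placed before the design review in some valid order, so the design review can sit as late as position 9 − 3 = 6.

6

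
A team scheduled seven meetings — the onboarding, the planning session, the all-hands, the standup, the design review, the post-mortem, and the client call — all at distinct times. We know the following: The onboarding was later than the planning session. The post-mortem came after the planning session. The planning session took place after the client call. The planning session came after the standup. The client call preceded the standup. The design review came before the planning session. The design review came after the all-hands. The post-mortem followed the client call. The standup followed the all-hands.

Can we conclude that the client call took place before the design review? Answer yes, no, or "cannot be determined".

No chain of stated constraints runs from the client call to the design review, and none runs from the design review to the client call either.
So the relative order of the client call and the design review is not fixed by the given facts.

cannot be determined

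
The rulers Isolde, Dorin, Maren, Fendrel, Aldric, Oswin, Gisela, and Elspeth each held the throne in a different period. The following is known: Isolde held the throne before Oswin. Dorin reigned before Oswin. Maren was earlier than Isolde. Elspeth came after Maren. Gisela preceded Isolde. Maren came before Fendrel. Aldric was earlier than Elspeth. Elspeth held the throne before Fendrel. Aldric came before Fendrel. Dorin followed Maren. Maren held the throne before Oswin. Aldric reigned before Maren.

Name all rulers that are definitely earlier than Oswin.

Directly stated before Oswin: Dorin, Isolde, and Maren.
Aldric reaches Oswin via Aldric → Maren → Oswin.
Gisela reaches Oswin via Gisela → Isolde → Oswin.
No chain forces Fendrel (or any of the others) ahead of Oswin.

Aldric, Dorin, Gisela, Isolde, Maren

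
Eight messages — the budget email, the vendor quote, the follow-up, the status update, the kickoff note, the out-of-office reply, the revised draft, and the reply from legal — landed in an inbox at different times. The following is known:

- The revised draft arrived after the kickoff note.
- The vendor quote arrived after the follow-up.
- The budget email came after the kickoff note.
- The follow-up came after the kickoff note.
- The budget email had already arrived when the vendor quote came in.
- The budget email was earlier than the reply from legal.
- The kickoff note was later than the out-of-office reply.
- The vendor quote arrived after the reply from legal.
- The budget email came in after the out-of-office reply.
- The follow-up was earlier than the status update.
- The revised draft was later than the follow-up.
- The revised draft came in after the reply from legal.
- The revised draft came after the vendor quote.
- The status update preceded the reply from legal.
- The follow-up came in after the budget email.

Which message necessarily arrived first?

the out-of-office reply

The out-of-office reply has a chain of constraints placing it before every other message, so the out-of-office reply must be first.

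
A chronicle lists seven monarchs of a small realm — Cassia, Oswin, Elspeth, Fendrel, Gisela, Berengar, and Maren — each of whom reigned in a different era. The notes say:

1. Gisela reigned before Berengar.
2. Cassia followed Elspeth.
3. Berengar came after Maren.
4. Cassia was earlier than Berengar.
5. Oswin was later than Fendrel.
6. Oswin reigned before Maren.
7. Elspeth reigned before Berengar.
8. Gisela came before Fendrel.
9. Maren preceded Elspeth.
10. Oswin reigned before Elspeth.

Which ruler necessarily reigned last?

Every other ruler has a chain of constraints placing them before Berengar, so Berengar is last.

Berengar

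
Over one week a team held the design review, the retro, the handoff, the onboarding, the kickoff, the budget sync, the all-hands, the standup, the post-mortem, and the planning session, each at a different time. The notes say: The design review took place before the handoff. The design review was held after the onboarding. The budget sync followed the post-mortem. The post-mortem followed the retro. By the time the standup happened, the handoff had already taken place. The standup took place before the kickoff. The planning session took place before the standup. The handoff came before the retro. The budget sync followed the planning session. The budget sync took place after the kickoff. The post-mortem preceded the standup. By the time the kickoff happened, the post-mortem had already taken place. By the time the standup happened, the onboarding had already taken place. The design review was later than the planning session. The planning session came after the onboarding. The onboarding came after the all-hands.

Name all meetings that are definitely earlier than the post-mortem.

Directly stated before the post-mortem: the retro.
The all-hands reaches the post-mortem via the all-hands → the onboarding → the design review → the handoff → the retro → the post-mortem.
The design review reaches the post-mortem via the design review → the handoff → the retro → the post-mortem.
The handoff reaches the post-mortem via the handoff → the retro → the post-mortem.
Likewise the onboarding and the planning session each reach the post-mortem by chaining the stated constraints.
No chain forces the budget sync (or any of the others) ahead of the post-mortem.

the all-hands, the design review, the handoff, the onboarding, the planning session, the retro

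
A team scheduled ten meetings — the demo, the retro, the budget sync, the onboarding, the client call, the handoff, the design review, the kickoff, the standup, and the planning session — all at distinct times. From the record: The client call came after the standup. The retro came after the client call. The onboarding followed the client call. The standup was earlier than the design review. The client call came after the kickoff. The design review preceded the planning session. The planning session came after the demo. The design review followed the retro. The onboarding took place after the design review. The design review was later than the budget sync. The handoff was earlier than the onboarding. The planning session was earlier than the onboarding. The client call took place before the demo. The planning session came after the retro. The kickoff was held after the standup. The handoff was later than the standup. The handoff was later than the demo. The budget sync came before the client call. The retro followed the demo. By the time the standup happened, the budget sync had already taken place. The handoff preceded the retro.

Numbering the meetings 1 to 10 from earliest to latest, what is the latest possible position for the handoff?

6

The handoff must come before the design review, the onboarding, the planning session, and the retro — 4 meetings forced after it.
Everything else can be placed before the handoff in some valid order, so the handoff can sit as late as position 10 − 4 = 6.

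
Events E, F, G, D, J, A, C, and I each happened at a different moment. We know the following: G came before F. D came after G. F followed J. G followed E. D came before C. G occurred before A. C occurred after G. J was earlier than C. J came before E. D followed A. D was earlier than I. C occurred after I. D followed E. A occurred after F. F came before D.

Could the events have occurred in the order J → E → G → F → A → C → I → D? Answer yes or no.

The constraints require D before C, but in the proposed sequence C appears ahead of D. That one violation is enough.

no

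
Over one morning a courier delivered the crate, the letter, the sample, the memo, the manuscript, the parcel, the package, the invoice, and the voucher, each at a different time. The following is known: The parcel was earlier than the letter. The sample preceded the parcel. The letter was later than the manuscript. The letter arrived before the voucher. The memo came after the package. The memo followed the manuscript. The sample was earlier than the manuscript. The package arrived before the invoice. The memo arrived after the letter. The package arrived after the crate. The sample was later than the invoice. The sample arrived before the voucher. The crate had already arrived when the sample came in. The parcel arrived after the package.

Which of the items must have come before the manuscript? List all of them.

Directly stated before the manuscript: the sample.
The crate reaches the manuscript via the crate → the sample → the manuscript.
The invoice reaches the manuscript via the invoice → the sample → the manuscript.
The package reaches the manuscript via the package → the invoice → the sample → the manuscript.
No chain forces the letter (or any of the others) ahead of the manuscript.

the crate, the invoice, the package, the sample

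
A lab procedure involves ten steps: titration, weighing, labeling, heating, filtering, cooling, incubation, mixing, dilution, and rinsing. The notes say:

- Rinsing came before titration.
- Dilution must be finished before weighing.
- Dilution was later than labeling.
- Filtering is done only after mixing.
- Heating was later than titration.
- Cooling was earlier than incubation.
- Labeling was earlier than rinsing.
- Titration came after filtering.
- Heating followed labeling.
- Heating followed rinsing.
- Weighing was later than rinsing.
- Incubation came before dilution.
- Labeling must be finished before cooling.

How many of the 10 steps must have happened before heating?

Directly stated before heating: labeling, rinsing, and titration.
Filtering reaches heating via filtering → titration → heating.
Mixing reaches heating via mixing → filtering → titration → heating.
No chain forces incubation (or any of the others) ahead of heating.
That's filtering, labeling, mixing, rinsing, and titration — 5 in all.

5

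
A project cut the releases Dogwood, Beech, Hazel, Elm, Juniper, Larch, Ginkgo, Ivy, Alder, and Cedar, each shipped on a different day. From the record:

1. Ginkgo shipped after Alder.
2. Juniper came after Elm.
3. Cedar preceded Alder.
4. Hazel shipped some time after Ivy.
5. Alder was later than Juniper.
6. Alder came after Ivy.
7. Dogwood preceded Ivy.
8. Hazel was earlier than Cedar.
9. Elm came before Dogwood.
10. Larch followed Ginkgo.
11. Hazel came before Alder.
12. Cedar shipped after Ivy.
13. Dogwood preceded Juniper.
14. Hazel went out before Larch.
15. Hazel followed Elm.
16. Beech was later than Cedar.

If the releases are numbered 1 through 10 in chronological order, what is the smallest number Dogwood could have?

Elm must come before Dogwood — 1 forced predecessor.
Nothing else is forced ahead of Dogwood, so its earliest slot is position 1 + 1 = 2.

2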